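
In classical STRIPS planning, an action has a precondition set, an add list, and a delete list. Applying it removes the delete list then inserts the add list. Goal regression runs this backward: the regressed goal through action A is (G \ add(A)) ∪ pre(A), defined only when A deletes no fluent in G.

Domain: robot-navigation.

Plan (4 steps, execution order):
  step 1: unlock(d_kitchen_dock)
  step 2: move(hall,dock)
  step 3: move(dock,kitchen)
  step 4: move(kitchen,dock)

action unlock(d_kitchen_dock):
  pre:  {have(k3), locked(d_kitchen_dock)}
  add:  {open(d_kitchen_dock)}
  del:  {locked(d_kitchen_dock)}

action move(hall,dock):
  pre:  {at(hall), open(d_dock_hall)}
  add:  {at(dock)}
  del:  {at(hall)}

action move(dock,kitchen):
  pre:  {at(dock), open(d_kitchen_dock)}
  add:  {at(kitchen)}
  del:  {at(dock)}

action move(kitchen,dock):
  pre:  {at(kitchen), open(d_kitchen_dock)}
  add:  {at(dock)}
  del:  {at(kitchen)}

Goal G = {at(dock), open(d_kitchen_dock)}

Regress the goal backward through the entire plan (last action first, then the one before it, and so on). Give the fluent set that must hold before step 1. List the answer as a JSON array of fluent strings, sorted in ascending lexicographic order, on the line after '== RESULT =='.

Work backward from the goal:
  through step 4 (move(kitchen,dock)): drop {at(dock)}, keep {open(d_kitchen_dock)}, require {at(kitchen), open(d_kitchen_dock)}
    → {at(kitchen), open(d_kitchen_dock)}
  through step 3 (move(dock,kitchen)): drop {at(kitchen)}, keep {open(d_kitchen_dock)}, require {at(dock), open(d_kitchen_dock)}
    → {at(dock), open(d_kitchen_dock)}
  through step 2 (move(hall,dock)): drop {at(dock)}, keep {open(d_kitchen_dock)}, require {at(hall), open(d_dock_hall)}
    → {at(hall), open(d_dock_hall), open(d_kitchen_dock)}
  through step 1 (unlock(d_kitchen_dock)): drop {open(d_kitchen_dock)}, keep {at(hall), open(d_dock_hall)}, require {have(k3), locked(d_kitchen_dock)}
    → {at(hall), have(k3), locked(d_kitchen_dock), open(d_dock_hall)}

== RESULT ==
["at(hall)", "have(k3)", "locked(d_kitchen_dock)", "open(d_dock_hall)"]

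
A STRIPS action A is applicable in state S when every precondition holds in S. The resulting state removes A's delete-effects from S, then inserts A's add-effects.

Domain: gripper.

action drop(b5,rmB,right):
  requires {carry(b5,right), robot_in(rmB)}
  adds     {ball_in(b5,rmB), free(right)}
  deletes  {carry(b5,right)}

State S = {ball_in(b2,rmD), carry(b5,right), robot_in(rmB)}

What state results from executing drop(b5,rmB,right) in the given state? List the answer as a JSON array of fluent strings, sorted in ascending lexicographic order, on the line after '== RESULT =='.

Compute (S \ del) ∪ add:
  pre ⊆ S: {carry(b5,right), robot_in(rmB)} ⊆ S  — applicable
  S \ del = {ball_in(b2,rmD), robot_in(rmB)}
  ∪ add   = {ball_in(b2,rmD), ball_in(b5,rmB), free(right), robot_in(rmB)}

== RESULT ==
["ball_in(b2,rmD)", "ball_in(b5,rmB)", "free(right)", "robot_in(rmB)"]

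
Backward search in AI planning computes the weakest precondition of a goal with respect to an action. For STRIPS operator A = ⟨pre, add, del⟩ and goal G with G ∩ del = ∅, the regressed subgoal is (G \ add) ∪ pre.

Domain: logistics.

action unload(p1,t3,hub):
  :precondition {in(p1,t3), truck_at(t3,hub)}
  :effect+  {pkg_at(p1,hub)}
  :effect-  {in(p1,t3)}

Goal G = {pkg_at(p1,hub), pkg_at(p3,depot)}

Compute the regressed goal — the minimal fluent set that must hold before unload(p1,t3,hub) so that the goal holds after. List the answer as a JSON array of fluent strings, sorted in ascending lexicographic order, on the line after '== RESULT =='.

Regress:
  G ∩ del = {}  (empty — regression defined)
  G \ add = {pkg_at(p1,hub), pkg_at(p3,depot)} \ {pkg_at(p1,hub)} = {pkg_at(p3,depot)}
  ∪ pre   = {pkg_at(p3,depot)} ∪ {in(p1,t3), truck_at(t3,hub)}
          = {in(p1,t3), pkg_at(p3,depot), truck_at(t3,hub)}

== RESULT ==
["in(p1,t3)", "pkg_at(p3,depot)", "truck_at(t3,hub)"]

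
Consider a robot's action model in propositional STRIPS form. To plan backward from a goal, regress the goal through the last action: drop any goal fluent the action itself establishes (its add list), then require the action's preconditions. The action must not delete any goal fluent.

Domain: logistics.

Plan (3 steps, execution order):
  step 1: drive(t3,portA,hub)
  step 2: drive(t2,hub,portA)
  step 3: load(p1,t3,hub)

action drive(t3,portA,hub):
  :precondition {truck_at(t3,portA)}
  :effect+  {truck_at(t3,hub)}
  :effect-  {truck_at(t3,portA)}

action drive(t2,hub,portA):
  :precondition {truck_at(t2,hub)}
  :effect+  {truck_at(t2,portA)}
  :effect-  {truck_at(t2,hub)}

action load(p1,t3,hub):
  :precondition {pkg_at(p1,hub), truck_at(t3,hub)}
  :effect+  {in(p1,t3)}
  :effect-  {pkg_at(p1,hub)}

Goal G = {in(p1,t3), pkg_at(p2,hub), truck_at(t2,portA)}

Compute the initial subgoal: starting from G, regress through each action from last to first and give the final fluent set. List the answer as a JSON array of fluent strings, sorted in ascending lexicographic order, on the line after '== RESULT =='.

Regress step by step:
  through step 3 (load(p1,t3,hub)): drop {in(p1,t3)}, keep {pkg_at(p2,hub), truck_at(t2,portA)}, require {pkg_at(p1,hub), truck_at(t3,hub)}
    → {pkg_at(p1,hub), pkg_at(p2,hub), truck_at(t2,portA), truck_at(t3,hub)}
  through step 2 (drive(t2,hub,portA)): drop {truck_at(t2,portA)}, keep {pkg_at(p1,hub), pkg_at(p2,hub), truck_at(t3,hub)}, require {truck_at(t2,hub)}
    → {pkg_at(p1,hub), pkg_at(p2,hub), truck_at(t2,hub), truck_at(t3,hub)}
  through step 1 (drive(t3,portA,hub)): drop {truck_at(t3,hub)}, keep {pkg_at(p1,hub), pkg_at(p2,hub), truck_at(t2,hub)}, require {truck_at(t3,portA)}
    → {pkg_at(p1,hub), pkg_at(p2,hub), truck_at(t2,hub), truck_at(t3,portA)}

== RESULT ==
["pkg_at(p1,hub)", "pkg_at(p2,hub)", "truck_at(t2,hub)", "truck_at(t3,portA)"]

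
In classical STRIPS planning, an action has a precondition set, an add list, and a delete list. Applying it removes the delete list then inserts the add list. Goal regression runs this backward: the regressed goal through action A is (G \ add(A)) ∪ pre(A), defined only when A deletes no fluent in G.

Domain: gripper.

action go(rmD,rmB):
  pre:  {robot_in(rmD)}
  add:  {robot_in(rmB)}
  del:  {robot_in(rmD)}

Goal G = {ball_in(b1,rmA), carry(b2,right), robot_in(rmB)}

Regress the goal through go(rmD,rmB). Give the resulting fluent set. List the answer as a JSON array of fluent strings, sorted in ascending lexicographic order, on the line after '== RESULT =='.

Regress:
  G ∩ del = {}  (empty — regression defined)
  G \ add = {ball_in(b1,rmA), carry(b2,right), robot_in(rmB)} \ {robot_in(rmB)} = {ball_in(b1,rmA), carry(b2,right)}
  ∪ pre   = {ball_in(b1,rmA), carry(b2,right)} ∪ {robot_in(rmD)}
          = {ball_in(b1,rmA), carry(b2,right), robot_in(rmD)}

== RESULT ==
["ball_in(b1,rmA)", "carry(b2,right)", "robot_in(rmD)"]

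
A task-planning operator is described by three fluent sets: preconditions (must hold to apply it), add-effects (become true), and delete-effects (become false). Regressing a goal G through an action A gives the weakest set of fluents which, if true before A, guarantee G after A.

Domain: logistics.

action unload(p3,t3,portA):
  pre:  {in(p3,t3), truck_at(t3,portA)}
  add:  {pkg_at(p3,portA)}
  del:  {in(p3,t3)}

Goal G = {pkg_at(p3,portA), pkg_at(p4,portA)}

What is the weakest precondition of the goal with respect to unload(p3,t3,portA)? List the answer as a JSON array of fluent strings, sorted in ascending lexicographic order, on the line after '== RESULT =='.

Compute (G \ add) ∪ pre:
  G ∩ del = {}  (empty — regression defined)
  G \ add = {pkg_at(p3,portA), pkg_at(p4,portA)} \ {pkg_at(p3,portA)} = {pkg_at(p4,portA)}
  ∪ pre   = {pkg_at(p4,portA)} ∪ {in(p3,t3), truck_at(t3,portA)}
          = {in(p3,t3), pkg_at(p4,portA), truck_at(t3,portA)}

== RESULT ==
["in(p3,t3)", "pkg_at(p4,portA)", "truck_at(t3,portA)"]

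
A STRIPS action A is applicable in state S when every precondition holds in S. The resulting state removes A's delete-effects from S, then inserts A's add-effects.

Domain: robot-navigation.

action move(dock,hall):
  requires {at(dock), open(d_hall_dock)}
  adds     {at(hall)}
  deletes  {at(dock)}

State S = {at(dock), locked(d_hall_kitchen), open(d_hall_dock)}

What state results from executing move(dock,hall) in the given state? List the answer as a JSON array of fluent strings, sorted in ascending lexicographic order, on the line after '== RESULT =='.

Compute (S \ del) ∪ add:
  pre ⊆ S: {at(dock), open(d_hall_dock)} ⊆ S  — applicable
  S \ del = {locked(d_hall_kitchen), open(d_hall_dock)}
  ∪ add   = {at(hall), locked(d_hall_kitchen), open(d_hall_dock)}

== RESULT ==
["at(hall)", "locked(d_hall_kitchen)", "open(d_hall_dock)"]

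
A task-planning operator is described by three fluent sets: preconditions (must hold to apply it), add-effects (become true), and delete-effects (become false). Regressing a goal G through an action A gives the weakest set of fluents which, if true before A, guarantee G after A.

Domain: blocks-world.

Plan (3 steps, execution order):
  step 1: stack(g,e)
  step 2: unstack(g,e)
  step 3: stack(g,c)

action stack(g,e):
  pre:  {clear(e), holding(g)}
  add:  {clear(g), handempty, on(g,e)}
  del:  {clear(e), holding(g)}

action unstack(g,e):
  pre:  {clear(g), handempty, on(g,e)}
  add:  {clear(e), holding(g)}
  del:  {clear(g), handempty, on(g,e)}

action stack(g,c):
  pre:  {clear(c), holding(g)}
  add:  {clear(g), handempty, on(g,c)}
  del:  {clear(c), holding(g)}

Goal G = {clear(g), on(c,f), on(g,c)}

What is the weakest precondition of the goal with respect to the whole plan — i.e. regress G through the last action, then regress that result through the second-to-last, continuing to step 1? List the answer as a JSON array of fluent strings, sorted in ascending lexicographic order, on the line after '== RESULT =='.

Work backward from the goal:
  through step 3 (stack(g,c)): drop {clear(g), on(g,c)}, keep {on(c,f)}, require {clear(c), holding(g)}
    → {clear(c), holding(g), on(c,f)}
  through step 2 (unstack(g,e)): drop {holding(g)}, keep {clear(c), on(c,f)}, require {clear(g), handempty, on(g,e)}
    → {clear(c), clear(g), handempty, on(c,f), on(g,e)}
  through step 1 (stack(g,e)): drop {clear(g), handempty, on(g,e)}, keep {clear(c), on(c,f)}, require {clear(e), holding(g)}
    → {clear(c), clear(e), holding(g), on(c,f)}

== RESULT ==
["clear(c)", "clear(e)", "holding(g)", "on(c,f)"]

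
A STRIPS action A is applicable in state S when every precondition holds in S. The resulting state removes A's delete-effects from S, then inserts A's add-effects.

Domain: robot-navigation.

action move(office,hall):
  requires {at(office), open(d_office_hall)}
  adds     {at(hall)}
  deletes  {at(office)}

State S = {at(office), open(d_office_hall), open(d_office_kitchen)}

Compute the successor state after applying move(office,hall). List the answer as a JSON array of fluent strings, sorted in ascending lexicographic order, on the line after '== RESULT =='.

Progress:
  pre ⊆ S: {at(office), open(d_office_hall)} ⊆ S  — applicable
  S \ del = {open(d_office_hall), open(d_office_kitchen)}
  ∪ add   = {at(hall), open(d_office_hall), open(d_office_kitchen)}

== RESULT ==
["at(hall)", "open(d_office_hall)", "open(d_office_kitchen)"]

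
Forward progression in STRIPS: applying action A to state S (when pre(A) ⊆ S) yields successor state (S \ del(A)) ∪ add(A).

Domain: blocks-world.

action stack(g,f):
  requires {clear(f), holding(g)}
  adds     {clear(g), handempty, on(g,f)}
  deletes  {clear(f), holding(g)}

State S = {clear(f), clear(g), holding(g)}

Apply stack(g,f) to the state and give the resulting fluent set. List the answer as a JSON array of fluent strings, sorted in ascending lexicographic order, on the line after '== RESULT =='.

Compute (S \ del) ∪ add:
  pre ⊆ S: {clear(f), holding(g)} ⊆ S  — applicable
  S \ del = {clear(g)}
  ∪ add   = {clear(g), handempty, on(g,f)}

== RESULT ==
["clear(g)", "handempty", "on(g,f)"]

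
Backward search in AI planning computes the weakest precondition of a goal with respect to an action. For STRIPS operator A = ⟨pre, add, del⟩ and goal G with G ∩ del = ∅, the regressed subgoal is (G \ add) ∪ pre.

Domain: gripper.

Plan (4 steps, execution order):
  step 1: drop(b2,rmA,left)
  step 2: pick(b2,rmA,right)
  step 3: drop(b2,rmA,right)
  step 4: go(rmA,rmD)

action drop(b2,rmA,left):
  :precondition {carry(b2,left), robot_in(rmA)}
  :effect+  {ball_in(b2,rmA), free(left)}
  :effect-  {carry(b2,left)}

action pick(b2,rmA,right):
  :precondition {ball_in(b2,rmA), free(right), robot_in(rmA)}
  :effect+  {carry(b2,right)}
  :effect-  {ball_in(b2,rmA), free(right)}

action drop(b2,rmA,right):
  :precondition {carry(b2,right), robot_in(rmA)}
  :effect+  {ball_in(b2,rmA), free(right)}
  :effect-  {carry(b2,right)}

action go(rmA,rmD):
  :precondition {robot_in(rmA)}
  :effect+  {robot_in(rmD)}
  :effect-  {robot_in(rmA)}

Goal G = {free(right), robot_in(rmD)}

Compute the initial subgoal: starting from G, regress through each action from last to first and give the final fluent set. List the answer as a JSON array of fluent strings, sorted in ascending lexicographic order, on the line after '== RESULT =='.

Work backward from the goal:
  through step 4 (go(rmA,rmD)): drop {robot_in(rmD)}, keep {free(right)}, require {robot_in(rmA)}
    → {free(right), robot_in(rmA)}
  through step 3 (drop(b2,rmA,right)): drop {free(right)}, keep {robot_in(rmA)}, require {carry(b2,right), robot_in(rmA)}
    → {carry(b2,right), robot_in(rmA)}
  through step 2 (pick(b2,rmA,right)): drop {carry(b2,right)}, keep {robot_in(rmA)}, require {ball_in(b2,rmA), free(right), robot_in(rmA)}
    → {ball_in(b2,rmA), free(right), robot_in(rmA)}
  through step 1 (drop(b2,rmA,left)): drop {ball_in(b2,rmA)}, keep {free(right), robot_in(rmA)}, require {carry(b2,left), robot_in(rmA)}
    → {carry(b2,left), free(right), robot_in(rmA)}

== RESULT ==
["carry(b2,left)", "free(right)", "robot_in(rmA)"]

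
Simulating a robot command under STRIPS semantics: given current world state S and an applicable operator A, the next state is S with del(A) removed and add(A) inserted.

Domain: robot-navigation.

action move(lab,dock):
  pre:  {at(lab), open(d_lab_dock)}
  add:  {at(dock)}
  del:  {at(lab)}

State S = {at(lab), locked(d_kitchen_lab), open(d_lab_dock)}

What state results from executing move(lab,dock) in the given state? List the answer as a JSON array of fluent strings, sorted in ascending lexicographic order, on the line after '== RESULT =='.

Progress:
  pre ⊆ S: {at(lab), open(d_lab_dock)} ⊆ S  — applicable
  S \ del = {locked(d_kitchen_lab), open(d_lab_dock)}
  ∪ add   = {at(dock), locked(d_kitchen_lab), open(d_lab_dock)}

== RESULT ==
["at(dock)", "locked(d_kitchen_lab)", "open(d_lab_dock)"]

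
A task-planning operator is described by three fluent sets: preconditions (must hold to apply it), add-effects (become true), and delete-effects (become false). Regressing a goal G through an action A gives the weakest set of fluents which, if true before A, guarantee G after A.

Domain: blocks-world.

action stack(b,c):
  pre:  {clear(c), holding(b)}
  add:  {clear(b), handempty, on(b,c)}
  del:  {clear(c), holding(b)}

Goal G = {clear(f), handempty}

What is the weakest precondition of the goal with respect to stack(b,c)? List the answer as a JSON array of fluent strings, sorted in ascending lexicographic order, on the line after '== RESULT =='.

Compute (G \ add) ∪ pre:
  G ∩ del = {}  (empty — regression defined)
  G \ add = {clear(f), handempty} \ {clear(b), handempty, on(b,c)} = {clear(f)}
  ∪ pre   = {clear(f)} ∪ {clear(c), holding(b)}
          = {clear(c), clear(f), holding(b)}

== RESULT ==
["clear(c)", "clear(f)", "holding(b)"]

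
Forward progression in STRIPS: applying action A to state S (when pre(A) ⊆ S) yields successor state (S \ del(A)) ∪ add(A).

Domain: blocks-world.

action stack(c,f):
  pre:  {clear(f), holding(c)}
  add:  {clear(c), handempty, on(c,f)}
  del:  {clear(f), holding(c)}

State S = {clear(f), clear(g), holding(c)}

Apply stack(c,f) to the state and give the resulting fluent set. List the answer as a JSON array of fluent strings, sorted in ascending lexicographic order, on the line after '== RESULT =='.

Progress:
  pre ⊆ S: {clear(f), holding(c)} ⊆ S  — applicable
  S \ del = {clear(g)}
  ∪ add   = {clear(c), clear(g), handempty, on(c,f)}

== RESULT ==
["clear(c)", "clear(g)", "handempty", "on(c,f)"]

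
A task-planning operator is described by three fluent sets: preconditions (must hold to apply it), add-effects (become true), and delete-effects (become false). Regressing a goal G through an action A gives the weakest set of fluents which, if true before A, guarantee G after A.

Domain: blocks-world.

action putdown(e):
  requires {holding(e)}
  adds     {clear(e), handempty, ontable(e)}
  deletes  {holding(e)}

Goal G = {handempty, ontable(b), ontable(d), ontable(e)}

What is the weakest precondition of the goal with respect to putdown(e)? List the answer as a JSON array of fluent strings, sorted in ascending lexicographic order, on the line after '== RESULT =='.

Compute (G \ add) ∪ pre:
  G ∩ del = {}  (empty — regression defined)
  G \ add = {handempty, ontable(b), ontable(d), ontable(e)} \ {clear(e), handempty, ontable(e)} = {ontable(b), ontable(d)}
  ∪ pre   = {ontable(b), ontable(d)} ∪ {holding(e)}
          = {holding(e), ontable(b), ontable(d)}

== RESULT ==
["holding(e)", "ontable(b)", "ontable(d)"]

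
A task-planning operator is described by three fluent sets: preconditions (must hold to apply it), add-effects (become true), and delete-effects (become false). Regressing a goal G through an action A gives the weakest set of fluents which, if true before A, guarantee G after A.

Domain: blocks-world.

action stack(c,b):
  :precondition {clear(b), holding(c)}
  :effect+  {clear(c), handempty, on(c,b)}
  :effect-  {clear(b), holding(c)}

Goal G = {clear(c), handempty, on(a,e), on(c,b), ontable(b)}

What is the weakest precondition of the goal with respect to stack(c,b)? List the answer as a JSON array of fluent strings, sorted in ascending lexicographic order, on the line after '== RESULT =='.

Regress:
  G ∩ del = {}  (empty — regression defined)
  G \ add = {clear(c), handempty, on(a,e), on(c,b), ontable(b)} \ {clear(c), handempty, on(c,b)} = {on(a,e), ontable(b)}
  ∪ pre   = {on(a,e), ontable(b)} ∪ {clear(b), holding(c)}
          = {clear(b), holding(c), on(a,e), ontable(b)}

== RESULT ==
["clear(b)", "holding(c)", "on(a,e)", "ontable(b)"]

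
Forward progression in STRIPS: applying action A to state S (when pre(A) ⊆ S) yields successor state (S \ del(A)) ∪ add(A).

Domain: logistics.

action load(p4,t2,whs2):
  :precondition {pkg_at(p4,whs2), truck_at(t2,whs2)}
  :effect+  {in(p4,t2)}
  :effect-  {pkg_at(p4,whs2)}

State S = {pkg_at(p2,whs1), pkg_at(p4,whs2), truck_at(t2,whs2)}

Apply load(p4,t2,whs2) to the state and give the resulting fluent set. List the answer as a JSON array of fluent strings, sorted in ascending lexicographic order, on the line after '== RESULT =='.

Progress:
  pre ⊆ S: {pkg_at(p4,whs2), truck_at(t2,whs2)} ⊆ S  — applicable
  S \ del = {pkg_at(p2,whs1), truck_at(t2,whs2)}
  ∪ add   = {in(p4,t2), pkg_at(p2,whs1), truck_at(t2,whs2)}

== RESULT ==
["in(p4,t2)", "pkg_at(p2,whs1)", "truck_at(t2,whs2)"]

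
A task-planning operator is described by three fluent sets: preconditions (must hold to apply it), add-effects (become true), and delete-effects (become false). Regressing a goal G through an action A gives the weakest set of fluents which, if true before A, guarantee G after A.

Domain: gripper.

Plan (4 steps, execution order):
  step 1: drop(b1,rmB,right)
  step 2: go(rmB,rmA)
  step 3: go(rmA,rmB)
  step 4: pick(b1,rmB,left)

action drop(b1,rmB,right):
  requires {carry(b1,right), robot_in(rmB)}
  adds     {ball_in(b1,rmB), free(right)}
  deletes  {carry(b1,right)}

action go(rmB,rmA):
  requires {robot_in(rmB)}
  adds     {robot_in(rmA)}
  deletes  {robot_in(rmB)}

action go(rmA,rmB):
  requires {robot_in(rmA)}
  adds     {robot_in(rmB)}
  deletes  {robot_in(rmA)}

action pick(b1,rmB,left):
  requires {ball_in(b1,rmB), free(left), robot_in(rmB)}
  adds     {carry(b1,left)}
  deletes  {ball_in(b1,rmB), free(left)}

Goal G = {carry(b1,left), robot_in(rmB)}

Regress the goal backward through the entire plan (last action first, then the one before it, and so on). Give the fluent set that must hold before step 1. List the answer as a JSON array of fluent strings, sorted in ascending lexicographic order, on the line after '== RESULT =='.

Regress step by step:
  through step 4 (pick(b1,rmB,left)): drop {carry(b1,left)}, keep {robot_in(rmB)}, require {ball_in(b1,rmB), free(left), robot_in(rmB)}
    → {ball_in(b1,rmB), free(left), robot_in(rmB)}
  through step 3 (go(rmA,rmB)): drop {robot_in(rmB)}, keep {ball_in(b1,rmB), free(left)}, require {robot_in(rmA)}
    → {ball_in(b1,rmB), free(left), robot_in(rmA)}
  through step 2 (go(rmB,rmA)): drop {robot_in(rmA)}, keep {ball_in(b1,rmB), free(left)}, require {robot_in(rmB)}
    → {ball_in(b1,rmB), free(left), robot_in(rmB)}
  through step 1 (drop(b1,rmB,right)): drop {ball_in(b1,rmB)}, keep {free(left), robot_in(rmB)}, require {carry(b1,right), robot_in(rmB)}
    → {carry(b1,right), free(left), robot_in(rmB)}

== RESULT ==
["carry(b1,right)", "free(left)", "robot_in(rmB)"]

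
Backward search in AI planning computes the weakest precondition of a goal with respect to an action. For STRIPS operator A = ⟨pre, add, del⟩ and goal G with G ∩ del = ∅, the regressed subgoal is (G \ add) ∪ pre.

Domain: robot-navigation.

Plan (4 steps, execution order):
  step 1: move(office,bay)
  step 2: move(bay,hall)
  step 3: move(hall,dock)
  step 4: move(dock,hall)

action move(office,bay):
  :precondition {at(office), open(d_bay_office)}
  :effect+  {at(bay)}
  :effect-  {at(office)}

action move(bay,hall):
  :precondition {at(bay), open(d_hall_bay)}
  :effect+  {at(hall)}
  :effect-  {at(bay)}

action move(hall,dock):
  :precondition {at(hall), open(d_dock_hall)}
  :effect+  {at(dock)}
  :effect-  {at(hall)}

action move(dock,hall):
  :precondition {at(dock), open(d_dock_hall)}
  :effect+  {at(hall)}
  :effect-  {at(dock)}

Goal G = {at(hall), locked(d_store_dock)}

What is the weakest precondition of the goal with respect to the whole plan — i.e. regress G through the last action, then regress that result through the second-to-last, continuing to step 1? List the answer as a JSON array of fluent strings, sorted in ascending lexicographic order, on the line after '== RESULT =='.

Work backward from the goal:
  through step 4 (move(dock,hall)): drop {at(hall)}, keep {locked(d_store_dock)}, require {at(dock), open(d_dock_hall)}
    → {at(dock), locked(d_store_dock), open(d_dock_hall)}
  through step 3 (move(hall,dock)): drop {at(dock)}, keep {locked(d_store_dock), open(d_dock_hall)}, require {at(hall), open(d_dock_hall)}
    → {at(hall), locked(d_store_dock), open(d_dock_hall)}
  through step 2 (move(bay,hall)): drop {at(hall)}, keep {locked(d_store_dock), open(d_dock_hall)}, require {at(bay), open(d_hall_bay)}
    → {at(bay), locked(d_store_dock), open(d_dock_hall), open(d_hall_bay)}
  through step 1 (move(office,bay)): drop {at(bay)}, keep {locked(d_store_dock), open(d_dock_hall), open(d_hall_bay)}, require {at(office), open(d_bay_office)}
    → {at(office), locked(d_store_dock), open(d_bay_office), open(d_dock_hall), open(d_hall_bay)}

== RESULT ==
["at(office)", "locked(d_store_dock)", "open(d_bay_office)", "open(d_dock_hall)", "open(d_hall_bay)"]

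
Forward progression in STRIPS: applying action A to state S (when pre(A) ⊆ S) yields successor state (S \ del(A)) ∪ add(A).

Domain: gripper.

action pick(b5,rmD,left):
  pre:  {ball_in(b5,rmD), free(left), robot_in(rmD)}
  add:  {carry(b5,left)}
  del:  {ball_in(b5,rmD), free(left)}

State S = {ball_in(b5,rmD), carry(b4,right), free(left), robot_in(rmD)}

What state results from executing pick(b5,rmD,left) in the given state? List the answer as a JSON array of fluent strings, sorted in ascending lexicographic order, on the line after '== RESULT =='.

Progress:
  pre ⊆ S: {ball_in(b5,rmD), free(left), robot_in(rmD)} ⊆ S  — applicable
  S \ del = {carry(b4,right), robot_in(rmD)}
  ∪ add   = {carry(b4,right), carry(b5,left), robot_in(rmD)}

== RESULT ==
["carry(b4,right)", "carry(b5,left)", "robot_in(rmD)"]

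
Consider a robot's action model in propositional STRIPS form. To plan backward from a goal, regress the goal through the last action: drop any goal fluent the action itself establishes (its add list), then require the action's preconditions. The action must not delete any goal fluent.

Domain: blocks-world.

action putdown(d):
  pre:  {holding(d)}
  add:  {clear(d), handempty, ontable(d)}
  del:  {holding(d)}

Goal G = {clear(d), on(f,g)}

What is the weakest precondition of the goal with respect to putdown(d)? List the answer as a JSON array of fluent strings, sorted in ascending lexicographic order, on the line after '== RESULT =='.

Regress:
  G ∩ del = {}  (empty — regression defined)
  G \ add = {clear(d), on(f,g)} \ {clear(d), handempty, ontable(d)} = {on(f,g)}
  ∪ pre   = {on(f,g)} ∪ {holding(d)}
          = {holding(d), on(f,g)}

== RESULT ==
["holding(d)", "on(f,g)"]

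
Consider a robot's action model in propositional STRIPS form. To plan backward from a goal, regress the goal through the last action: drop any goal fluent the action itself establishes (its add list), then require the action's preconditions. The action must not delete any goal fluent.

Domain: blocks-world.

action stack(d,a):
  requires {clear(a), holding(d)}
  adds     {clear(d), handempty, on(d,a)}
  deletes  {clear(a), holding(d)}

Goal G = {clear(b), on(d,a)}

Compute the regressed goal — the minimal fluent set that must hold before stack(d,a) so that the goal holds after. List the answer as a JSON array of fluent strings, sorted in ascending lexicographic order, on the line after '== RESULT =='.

Compute (G \ add) ∪ pre:
  G ∩ del = {}  (empty — regression defined)
  G \ add = {clear(b), on(d,a)} \ {clear(d), handempty, on(d,a)} = {clear(b)}
  ∪ pre   = {clear(b)} ∪ {clear(a), holding(d)}
          = {clear(a), clear(b), holding(d)}

== RESULT ==
["clear(a)", "clear(b)", "holding(d)"]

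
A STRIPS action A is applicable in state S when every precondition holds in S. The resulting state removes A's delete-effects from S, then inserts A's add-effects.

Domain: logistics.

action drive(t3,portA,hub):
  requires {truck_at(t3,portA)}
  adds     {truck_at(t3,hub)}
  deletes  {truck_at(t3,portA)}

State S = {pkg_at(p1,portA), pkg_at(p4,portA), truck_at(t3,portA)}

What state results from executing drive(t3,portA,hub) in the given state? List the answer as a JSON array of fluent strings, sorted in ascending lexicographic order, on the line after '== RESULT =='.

Compute (S \ del) ∪ add:
  pre ⊆ S: {truck_at(t3,portA)} ⊆ S  — applicable
  S \ del = {pkg_at(p1,portA), pkg_at(p4,portA)}
  ∪ add   = {pkg_at(p1,portA), pkg_at(p4,portA), truck_at(t3,hub)}

== RESULT ==
["pkg_at(p1,portA)", "pkg_at(p4,portA)", "truck_at(t3,hub)"]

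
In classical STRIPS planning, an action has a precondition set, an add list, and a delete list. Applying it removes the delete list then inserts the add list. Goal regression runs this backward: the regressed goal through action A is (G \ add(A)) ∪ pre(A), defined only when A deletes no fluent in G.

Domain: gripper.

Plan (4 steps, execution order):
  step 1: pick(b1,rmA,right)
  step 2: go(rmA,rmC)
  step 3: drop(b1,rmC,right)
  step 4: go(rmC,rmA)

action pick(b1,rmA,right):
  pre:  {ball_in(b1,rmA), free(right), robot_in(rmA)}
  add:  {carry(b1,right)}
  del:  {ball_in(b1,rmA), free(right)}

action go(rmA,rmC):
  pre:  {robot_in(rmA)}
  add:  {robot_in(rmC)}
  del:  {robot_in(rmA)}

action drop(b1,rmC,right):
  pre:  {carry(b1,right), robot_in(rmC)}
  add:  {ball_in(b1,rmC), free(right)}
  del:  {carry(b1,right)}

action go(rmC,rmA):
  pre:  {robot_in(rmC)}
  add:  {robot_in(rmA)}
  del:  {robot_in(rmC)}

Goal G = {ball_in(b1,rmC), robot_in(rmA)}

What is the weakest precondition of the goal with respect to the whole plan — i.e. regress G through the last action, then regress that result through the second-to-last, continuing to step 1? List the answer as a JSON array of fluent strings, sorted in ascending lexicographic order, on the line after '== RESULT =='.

Regress step by step:
  through step 4 (go(rmC,rmA)): drop {robot_in(rmA)}, keep {ball_in(b1,rmC)}, require {robot_in(rmC)}
    → {ball_in(b1,rmC), robot_in(rmC)}
  through step 3 (drop(b1,rmC,right)): drop {ball_in(b1,rmC)}, keep {robot_in(rmC)}, require {carry(b1,right), robot_in(rmC)}
    → {carry(b1,right), robot_in(rmC)}
  through step 2 (go(rmA,rmC)): drop {robot_in(rmC)}, keep {carry(b1,right)}, require {robot_in(rmA)}
    → {carry(b1,right), robot_in(rmA)}
  through step 1 (pick(b1,rmA,right)): drop {carry(b1,right)}, keep {robot_in(rmA)}, require {ball_in(b1,rmA), free(right), robot_in(rmA)}
    → {ball_in(b1,rmA), free(right), robot_in(rmA)}

== RESULT ==
["ball_in(b1,rmA)", "free(right)", "robot_in(rmA)"]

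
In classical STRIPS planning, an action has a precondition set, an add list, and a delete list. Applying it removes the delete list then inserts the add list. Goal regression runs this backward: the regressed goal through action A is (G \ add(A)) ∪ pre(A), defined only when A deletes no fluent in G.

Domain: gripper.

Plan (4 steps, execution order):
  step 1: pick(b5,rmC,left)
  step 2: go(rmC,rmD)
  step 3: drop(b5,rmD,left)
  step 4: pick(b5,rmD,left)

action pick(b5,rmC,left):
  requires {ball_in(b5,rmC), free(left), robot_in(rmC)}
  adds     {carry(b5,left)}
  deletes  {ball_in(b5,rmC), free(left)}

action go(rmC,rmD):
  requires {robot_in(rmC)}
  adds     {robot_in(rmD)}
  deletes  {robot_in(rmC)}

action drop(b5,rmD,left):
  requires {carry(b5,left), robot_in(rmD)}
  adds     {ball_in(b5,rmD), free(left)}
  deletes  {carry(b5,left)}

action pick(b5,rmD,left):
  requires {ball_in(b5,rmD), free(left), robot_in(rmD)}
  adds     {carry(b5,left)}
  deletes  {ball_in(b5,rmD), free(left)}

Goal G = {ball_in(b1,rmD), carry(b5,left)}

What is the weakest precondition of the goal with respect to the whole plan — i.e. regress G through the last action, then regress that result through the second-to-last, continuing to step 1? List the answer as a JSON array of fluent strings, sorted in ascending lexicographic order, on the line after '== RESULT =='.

Work backward from the goal:
  through step 4 (pick(b5,rmD,left)): drop {carry(b5,left)}, keep {ball_in(b1,rmD)}, require {ball_in(b5,rmD), free(left), robot_in(rmD)}
    → {ball_in(b1,rmD), ball_in(b5,rmD), free(left), robot_in(rmD)}
  through step 3 (drop(b5,rmD,left)): drop {ball_in(b5,rmD), free(left)}, keep {ball_in(b1,rmD), robot_in(rmD)}, require {carry(b5,left), robot_in(rmD)}
    → {ball_in(b1,rmD), carry(b5,left), robot_in(rmD)}
  through step 2 (go(rmC,rmD)): drop {robot_in(rmD)}, keep {ball_in(b1,rmD), carry(b5,left)}, require {robot_in(rmC)}
    → {ball_in(b1,rmD), carry(b5,left), robot_in(rmC)}
  through step 1 (pick(b5,rmC,left)): drop {carry(b5,left)}, keep {ball_in(b1,rmD), robot_in(rmC)}, require {ball_in(b5,rmC), free(left), robot_in(rmC)}
    → {ball_in(b1,rmD), ball_in(b5,rmC), free(left), robot_in(rmC)}

== RESULT ==
["ball_in(b1,rmD)", "ball_in(b5,rmC)", "free(left)", "robot_in(rmC)"]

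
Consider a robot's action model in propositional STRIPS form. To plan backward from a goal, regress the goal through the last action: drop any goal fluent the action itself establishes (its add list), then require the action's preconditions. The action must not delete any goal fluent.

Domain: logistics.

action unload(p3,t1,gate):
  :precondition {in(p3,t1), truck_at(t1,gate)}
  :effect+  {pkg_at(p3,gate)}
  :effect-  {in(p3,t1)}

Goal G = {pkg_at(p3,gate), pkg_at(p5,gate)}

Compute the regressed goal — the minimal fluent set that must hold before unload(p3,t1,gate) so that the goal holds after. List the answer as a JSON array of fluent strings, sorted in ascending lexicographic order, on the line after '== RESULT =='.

Compute (G \ add) ∪ pre:
  G ∩ del = {}  (empty — regression defined)
  G \ add = {pkg_at(p3,gate), pkg_at(p5,gate)} \ {pkg_at(p3,gate)} = {pkg_at(p5,gate)}
  ∪ pre   = {pkg_at(p5,gate)} ∪ {in(p3,t1), truck_at(t1,gate)}
          = {in(p3,t1), pkg_at(p5,gate), truck_at(t1,gate)}

== RESULT ==
["in(p3,t1)", "pkg_at(p5,gate)", "truck_at(t1,gate)"]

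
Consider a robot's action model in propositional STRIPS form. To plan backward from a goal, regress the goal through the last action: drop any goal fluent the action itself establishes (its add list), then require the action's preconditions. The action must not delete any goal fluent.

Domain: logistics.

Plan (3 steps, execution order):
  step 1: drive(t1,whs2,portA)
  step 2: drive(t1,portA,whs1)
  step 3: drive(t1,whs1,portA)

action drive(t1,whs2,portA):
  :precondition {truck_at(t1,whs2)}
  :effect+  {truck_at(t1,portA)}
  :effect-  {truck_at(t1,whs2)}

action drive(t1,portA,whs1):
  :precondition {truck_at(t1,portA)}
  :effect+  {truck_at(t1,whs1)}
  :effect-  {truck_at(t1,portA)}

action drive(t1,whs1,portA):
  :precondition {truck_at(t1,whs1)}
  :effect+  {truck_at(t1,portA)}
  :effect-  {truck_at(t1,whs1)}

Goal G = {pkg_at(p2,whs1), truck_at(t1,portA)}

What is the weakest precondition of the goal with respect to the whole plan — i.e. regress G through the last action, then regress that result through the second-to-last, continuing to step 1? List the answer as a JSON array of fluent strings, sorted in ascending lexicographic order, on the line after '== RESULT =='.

Regress step by step:
  through step 3 (drive(t1,whs1,portA)): drop {truck_at(t1,portA)}, keep {pkg_at(p2,whs1)}, require {truck_at(t1,whs1)}
    → {pkg_at(p2,whs1), truck_at(t1,whs1)}
  through step 2 (drive(t1,portA,whs1)): drop {truck_at(t1,whs1)}, keep {pkg_at(p2,whs1)}, require {truck_at(t1,portA)}
    → {pkg_at(p2,whs1), truck_at(t1,portA)}
  through step 1 (drive(t1,whs2,portA)): drop {truck_at(t1,portA)}, keep {pkg_at(p2,whs1)}, require {truck_at(t1,whs2)}
    → {pkg_at(p2,whs1), truck_at(t1,whs2)}

== RESULT ==
["pkg_at(p2,whs1)", "truck_at(t1,whs2)"]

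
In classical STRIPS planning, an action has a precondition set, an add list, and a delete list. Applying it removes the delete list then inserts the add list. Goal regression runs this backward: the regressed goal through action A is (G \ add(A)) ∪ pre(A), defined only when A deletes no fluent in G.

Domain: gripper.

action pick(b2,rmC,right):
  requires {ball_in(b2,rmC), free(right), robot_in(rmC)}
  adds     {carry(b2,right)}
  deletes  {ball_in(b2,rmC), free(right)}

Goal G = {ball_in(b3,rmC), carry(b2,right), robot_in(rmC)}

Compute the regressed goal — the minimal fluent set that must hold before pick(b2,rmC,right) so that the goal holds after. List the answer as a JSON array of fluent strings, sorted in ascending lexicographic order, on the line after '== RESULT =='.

Regress:
  G ∩ del = {}  (empty — regression defined)
  G \ add = {ball_in(b3,rmC), carry(b2,right), robot_in(rmC)} \ {carry(b2,right)} = {ball_in(b3,rmC), robot_in(rmC)}
  ∪ pre   = {ball_in(b3,rmC), robot_in(rmC)} ∪ {ball_in(b2,rmC), free(right), robot_in(rmC)}
          = {ball_in(b2,rmC), ball_in(b3,rmC), free(right), robot_in(rmC)}

== RESULT ==
["ball_in(b2,rmC)", "ball_in(b3,rmC)", "free(right)", "robot_in(rmC)"]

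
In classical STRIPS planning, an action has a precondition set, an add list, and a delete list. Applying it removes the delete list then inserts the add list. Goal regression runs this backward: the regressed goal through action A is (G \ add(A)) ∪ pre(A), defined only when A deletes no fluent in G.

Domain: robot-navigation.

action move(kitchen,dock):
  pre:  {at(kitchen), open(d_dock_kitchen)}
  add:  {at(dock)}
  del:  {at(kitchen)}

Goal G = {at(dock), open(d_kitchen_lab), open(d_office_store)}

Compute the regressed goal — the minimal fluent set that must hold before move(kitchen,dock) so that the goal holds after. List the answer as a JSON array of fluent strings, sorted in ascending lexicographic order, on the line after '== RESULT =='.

Regress:
  G ∩ del = {}  (empty — regression defined)
  G \ add = {at(dock), open(d_kitchen_lab), open(d_office_store)} \ {at(dock)} = {open(d_kitchen_lab), open(d_office_store)}
  ∪ pre   = {open(d_kitchen_lab), open(d_office_store)} ∪ {at(kitchen), open(d_dock_kitchen)}
          = {at(kitchen), open(d_dock_kitchen), open(d_kitchen_lab), open(d_office_store)}

== RESULT ==
["at(kitchen)", "open(d_dock_kitchen)", "open(d_kitchen_lab)", "open(d_office_store)"]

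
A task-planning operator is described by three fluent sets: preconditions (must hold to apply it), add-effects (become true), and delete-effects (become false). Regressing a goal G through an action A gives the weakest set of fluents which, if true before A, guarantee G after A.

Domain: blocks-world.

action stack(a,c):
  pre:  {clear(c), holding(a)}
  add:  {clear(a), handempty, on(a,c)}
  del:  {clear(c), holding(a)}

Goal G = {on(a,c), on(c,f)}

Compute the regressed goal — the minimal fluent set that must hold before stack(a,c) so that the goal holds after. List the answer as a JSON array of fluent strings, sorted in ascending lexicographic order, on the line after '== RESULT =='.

Regress:
  G ∩ del = {}  (empty — regression defined)
  G \ add = {on(a,c), on(c,f)} \ {clear(a), handempty, on(a,c)} = {on(c,f)}
  ∪ pre   = {on(c,f)} ∪ {clear(c), holding(a)}
          = {clear(c), holding(a), on(c,f)}

== RESULT ==
["clear(c)", "holding(a)", "on(c,f)"]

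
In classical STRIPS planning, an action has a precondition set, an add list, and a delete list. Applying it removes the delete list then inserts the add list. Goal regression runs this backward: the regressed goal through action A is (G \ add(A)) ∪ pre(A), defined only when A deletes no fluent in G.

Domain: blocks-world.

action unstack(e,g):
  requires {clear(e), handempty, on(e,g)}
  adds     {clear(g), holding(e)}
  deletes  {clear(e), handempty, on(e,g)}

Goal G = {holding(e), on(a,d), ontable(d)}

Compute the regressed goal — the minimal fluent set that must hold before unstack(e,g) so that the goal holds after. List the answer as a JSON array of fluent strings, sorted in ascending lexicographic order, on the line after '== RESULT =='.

Compute (G \ add) ∪ pre:
  G ∩ del = {}  (empty — regression defined)
  G \ add = {holding(e), on(a,d), ontable(d)} \ {clear(g), holding(e)} = {on(a,d), ontable(d)}
  ∪ pre   = {on(a,d), ontable(d)} ∪ {clear(e), handempty, on(e,g)}
          = {clear(e), handempty, on(a,d), on(e,g), ontable(d)}

== RESULT ==
["clear(e)", "handempty", "on(a,d)", "on(e,g)", "ontable(d)"]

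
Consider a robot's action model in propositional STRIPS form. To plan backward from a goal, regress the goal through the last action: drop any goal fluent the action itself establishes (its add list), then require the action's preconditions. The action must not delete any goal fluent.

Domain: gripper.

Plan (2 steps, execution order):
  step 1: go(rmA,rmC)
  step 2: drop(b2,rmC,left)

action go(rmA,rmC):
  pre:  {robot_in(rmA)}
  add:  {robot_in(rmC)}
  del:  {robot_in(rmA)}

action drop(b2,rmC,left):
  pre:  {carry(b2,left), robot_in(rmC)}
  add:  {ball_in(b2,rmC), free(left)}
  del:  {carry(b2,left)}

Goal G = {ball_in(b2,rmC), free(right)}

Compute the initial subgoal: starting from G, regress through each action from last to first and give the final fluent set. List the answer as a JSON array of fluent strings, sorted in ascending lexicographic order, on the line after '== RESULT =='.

Regress step by step:
  through step 2 (drop(b2,rmC,left)): drop {ball_in(b2,rmC)}, keep {free(right)}, require {carry(b2,left), robot_in(rmC)}
    → {carry(b2,left), free(right), robot_in(rmC)}
  through step 1 (go(rmA,rmC)): drop {robot_in(rmC)}, keep {carry(b2,left), free(right)}, require {robot_in(rmA)}
    → {carry(b2,left), free(right), robot_in(rmA)}

== RESULT ==
["carry(b2,left)", "free(right)", "robot_in(rmA)"]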